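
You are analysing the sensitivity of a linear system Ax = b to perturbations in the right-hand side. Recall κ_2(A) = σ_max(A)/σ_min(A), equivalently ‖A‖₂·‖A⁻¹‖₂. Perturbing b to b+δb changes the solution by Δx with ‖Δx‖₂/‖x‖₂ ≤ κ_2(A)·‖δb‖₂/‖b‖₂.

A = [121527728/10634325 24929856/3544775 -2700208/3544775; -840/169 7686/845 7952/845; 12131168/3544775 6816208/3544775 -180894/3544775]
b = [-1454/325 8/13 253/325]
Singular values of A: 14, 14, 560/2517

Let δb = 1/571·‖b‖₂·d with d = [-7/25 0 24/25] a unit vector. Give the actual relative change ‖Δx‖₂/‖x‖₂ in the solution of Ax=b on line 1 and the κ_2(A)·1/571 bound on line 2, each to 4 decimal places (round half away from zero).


largest singular value 14, smallest 560/2517
κ = σ_max/σ_min = 14/(560/2517) = 62.9250
worst-case relative error ≤ 62.9250 × 1/571 = 0.1102
solve Ax = b  →  x = [3.1937 -5.1018 6.6833]
‖b‖₂ = 4.5826 and ‖x‖₂ = 8.9941
δb = ε·‖b‖·d = [-0.0022 0.0000 0.0077]; solving A·Δx = δb gives ‖Δx‖ = 0.0361
dividing the unrounded norms, ‖Δx‖/‖x‖ = 0.0040
realised/bound (from unrounded values) ≈ 0.0364

0.0040
0.1102


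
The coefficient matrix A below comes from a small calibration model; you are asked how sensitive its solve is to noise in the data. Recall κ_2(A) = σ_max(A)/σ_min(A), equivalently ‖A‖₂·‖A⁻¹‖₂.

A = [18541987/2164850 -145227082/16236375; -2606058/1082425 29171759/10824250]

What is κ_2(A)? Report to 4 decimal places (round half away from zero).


M = AᵀA = [593554296169/7498520836 -2336694843392/28119453135; -2336694843392/28119453135 147236072149321/1687167188100]. tr(M)=166935665153/1003072050, det(M)=85470025/35664784
char-poly roots: 16641/100 and 1155625/80245764
κ = σ_max/σ_min = (129/10)/(1075/8958) = 107.4960

107.4960


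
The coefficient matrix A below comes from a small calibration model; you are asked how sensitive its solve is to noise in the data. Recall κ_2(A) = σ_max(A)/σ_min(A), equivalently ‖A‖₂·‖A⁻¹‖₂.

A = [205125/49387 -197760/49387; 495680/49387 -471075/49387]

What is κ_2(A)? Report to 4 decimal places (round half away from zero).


AᵀA = [1702810225/14432401 -1621704000/14432401; -1621704000/14432401 1544501025/14432401]; tr = 3861250/17161, det = 5625/17161
solving λ² − 3861250/17161·λ + 5625/17161 = 0 gives λ = 225, 25/17161
σ_max=√225=15, σ_min=√(25/17161)=(5/131) → κ = 393.0000

393.0000


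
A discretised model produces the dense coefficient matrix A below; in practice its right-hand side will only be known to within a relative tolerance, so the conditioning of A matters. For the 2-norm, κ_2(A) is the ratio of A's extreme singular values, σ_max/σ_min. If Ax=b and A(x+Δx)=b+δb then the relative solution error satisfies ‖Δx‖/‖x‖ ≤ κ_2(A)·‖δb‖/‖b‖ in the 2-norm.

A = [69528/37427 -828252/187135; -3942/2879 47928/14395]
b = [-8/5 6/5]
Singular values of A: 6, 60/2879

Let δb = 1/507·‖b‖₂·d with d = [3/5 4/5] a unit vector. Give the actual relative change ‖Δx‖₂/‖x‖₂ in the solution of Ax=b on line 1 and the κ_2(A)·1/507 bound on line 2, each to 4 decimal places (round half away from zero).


0.5679
0.5679

σ_max = 6, σ_min = 60/2879
κ = σ_max/σ_min = 6/(60/2879) = 287.9000
perturbation bound = 287.9000·1/507 = 0.5679
solve Ax = b  →  x = [-0.1282 0.3077]
‖b‖₂ = 2.0000 and ‖x‖₂ = 0.3333
re-solving with b+δb shifts x by Δx of norm 0.1893
dividing the unrounded norms, ‖Δx‖/‖x‖ = 0.5679
tightness: 0.5679 against a bound of 0.5679; the bound is attained (ratio 1)


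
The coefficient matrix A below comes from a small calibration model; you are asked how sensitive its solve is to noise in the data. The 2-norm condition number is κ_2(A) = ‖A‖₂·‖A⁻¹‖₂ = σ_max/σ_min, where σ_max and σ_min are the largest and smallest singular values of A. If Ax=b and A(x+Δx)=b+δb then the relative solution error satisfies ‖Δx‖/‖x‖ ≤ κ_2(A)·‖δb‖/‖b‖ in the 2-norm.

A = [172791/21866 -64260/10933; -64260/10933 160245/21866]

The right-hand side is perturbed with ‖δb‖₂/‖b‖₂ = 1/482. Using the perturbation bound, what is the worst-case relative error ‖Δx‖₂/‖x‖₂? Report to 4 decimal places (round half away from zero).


0.0162

M = AᵀA = [55141641/568516 -12723480/142129; -12723480/142129 50173425/568516]. tr(M)=62613/338, det(M)=1476225/2704
solving λ² − 62613/338·λ + 1476225/2704 = 0 gives λ = 729/4, 2025/676
σ_max=√(729/4)=(27/2), σ_min=√(2025/676)=(45/26) → κ = 7.8000
κ_2(A)·‖δb‖/‖b‖ = 0.0162


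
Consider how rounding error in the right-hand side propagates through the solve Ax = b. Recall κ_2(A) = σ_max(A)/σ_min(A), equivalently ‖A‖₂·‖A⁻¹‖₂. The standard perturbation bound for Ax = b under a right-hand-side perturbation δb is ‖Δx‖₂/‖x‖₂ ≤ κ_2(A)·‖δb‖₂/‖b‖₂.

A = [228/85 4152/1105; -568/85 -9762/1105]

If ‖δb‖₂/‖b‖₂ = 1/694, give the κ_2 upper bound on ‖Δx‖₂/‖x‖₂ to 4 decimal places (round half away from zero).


0.1470

form AᵀA = [374608/7225 499344/7225; 499344/7225 665892/7225] with trace 41620/289 and determinant 576/289
solving λ² − 41620/289·λ + 576/289 = 0 gives λ = 144, 4/289
κ_2(A) = √(λ_max/λ_min) = √(144 / (4/289)) = 102.0000
perturbation bound = 102.0000·1/694 = 0.1470


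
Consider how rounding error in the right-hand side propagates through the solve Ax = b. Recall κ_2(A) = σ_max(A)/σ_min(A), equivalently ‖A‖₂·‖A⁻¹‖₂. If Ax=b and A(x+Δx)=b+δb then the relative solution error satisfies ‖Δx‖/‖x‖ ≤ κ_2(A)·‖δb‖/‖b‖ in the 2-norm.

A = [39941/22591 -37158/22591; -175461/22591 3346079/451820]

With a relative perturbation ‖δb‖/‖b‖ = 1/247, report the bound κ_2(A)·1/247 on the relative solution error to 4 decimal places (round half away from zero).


1.5385

AᵀA = [19263442/303601 -366917859/6072020; -366917859/6072020 6989013361/121440400]; tr = 17472521/144400, det = 14641/144400
λ_max, λ_min = (17472521/144400 ± √305280533453841/20851360000)/2 = 121, 121/144400
so κ_2 = √(121 / (121/144400)) = 380.0000
κ_2(A)·‖δb‖/‖b‖ = 1.5385


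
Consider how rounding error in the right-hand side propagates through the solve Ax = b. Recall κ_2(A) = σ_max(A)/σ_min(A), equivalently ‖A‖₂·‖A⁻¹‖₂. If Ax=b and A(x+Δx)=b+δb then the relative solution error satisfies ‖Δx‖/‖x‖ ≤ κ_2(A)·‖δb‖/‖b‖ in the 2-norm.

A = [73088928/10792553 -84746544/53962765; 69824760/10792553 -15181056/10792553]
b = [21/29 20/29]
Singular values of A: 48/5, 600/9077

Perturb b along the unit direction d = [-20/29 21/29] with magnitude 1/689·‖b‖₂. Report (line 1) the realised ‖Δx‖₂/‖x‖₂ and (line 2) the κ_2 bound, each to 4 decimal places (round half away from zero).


from the listed singular values, σ₁ = 48/5, σ_n = 600/9077
κ_2(A) = (48/5) / (600/9077) = 145.2320
bound on ‖Δx‖/‖x‖: κ·ε = 145.2320·1/689 = 0.2108
solve Ax = b  →  x = [0.1016 -0.0229]
‖b‖ = 1.0000, ‖x‖ = 0.1042
δb = ε·‖b‖·d = [-0.0010 0.0011]; solving A·Δx = δb gives ‖Δx‖ = 0.0220
dividing the unrounded norms, ‖Δx‖/‖x‖ = 0.2108
tightness: 0.2108 against a bound of 0.2108; the bound is attained (ratio 1)

0.2108
0.2108


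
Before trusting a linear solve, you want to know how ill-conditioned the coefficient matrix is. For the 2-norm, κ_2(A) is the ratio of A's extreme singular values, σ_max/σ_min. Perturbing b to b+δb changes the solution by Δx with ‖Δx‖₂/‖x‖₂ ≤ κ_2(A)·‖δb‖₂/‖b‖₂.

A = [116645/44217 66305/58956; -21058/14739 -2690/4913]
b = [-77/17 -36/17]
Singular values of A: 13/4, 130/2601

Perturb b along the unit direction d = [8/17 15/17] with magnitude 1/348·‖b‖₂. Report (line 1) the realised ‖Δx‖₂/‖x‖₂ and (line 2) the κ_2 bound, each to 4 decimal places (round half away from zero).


from the listed singular values, σ₁ = 13/4, σ_n = 130/2601
condition number: (13/4) ÷ (130/2601) = 65.0250
bound on ‖Δx‖/‖x‖: κ·ε = 65.0250·1/348 = 0.1869
solve Ax = b  →  x = [29.9290 -74.2296]
2-norm of b is 5.0000; of x, 80.0361
with δb = [0.0068 0.0127], A·Δx = δb → ‖Δx‖ = 0.2875
realised ‖Δx‖/‖x‖ = 0.0036
tightness: 0.0036 against a bound of 0.1869 (unrounded ratio ≈ 0.0192)

0.0036
0.1869


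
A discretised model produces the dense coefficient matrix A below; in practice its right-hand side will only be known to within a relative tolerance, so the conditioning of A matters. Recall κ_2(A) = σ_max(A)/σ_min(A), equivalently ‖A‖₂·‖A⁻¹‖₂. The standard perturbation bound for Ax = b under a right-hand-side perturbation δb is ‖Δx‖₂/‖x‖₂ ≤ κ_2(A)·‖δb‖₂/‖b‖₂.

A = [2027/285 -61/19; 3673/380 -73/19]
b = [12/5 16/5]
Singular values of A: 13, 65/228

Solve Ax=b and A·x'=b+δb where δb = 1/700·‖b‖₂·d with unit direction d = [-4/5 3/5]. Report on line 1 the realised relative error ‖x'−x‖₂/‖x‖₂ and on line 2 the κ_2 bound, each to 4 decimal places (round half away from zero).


from the listed singular values, σ₁ = 13, σ_n = 65/228
condition number: 13 ÷ (65/228) = 45.6000
κ_2(A)·‖δb‖/‖b‖ = 0.0651
solve Ax = b  →  x = [0.2840 -0.1183]
2-norm of b is 4.0000; of x, 0.3077
re-solving with b+δb shifts x by Δx of norm 0.0200
relative error = 0.0651
tightness: 0.0651 against a bound of 0.0651; the bound is attained (ratio 1)

0.0651
0.0651


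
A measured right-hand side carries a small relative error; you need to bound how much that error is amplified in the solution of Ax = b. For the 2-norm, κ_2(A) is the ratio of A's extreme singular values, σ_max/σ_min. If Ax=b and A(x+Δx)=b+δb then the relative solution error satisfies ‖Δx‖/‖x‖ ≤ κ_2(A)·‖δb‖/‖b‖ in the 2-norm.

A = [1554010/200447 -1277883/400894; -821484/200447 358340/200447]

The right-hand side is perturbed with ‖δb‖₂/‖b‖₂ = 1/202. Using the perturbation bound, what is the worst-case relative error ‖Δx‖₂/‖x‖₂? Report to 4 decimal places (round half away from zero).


M = AᵀA = [10691290804/139027681 -4454297775/139027681; -4454297775/139027681 7427734201/556110724]. tr(M)=296999393/3290596, det(M)=521284/822649
solving λ² − 296999393/3290596·λ + 521284/822649 = 0 gives λ = 361/4, 5776/822649
σ_max=√(361/4)=(19/2), σ_min=√(5776/822649)=(76/907) → κ = 113.3750
bound on ‖Δx‖/‖x‖: κ·ε = 113.3750·1/202 = 0.5613

0.5613


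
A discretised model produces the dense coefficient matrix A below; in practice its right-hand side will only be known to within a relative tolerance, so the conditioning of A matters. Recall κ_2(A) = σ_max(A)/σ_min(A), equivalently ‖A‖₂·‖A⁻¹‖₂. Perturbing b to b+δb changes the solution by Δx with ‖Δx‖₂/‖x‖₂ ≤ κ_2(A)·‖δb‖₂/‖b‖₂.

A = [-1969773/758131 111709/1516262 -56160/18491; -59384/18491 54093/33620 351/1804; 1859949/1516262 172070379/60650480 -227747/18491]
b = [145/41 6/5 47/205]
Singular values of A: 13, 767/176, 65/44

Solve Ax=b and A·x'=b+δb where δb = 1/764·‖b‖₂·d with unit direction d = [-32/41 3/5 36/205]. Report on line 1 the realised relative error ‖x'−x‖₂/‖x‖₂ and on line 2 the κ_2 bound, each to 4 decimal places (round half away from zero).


0.0022
0.0115

σ_max = 13, σ_min = 65/44
κ = σ_max/σ_min = 13/(65/44) = 8.8000
worst-case relative error ≤ 8.8000 × 1/764 = 0.0115
solve Ax = b  →  x = [-0.9578 -1.1210 -0.3722]
‖b‖ = 3.7417, ‖x‖ = 1.5208
Δx = A⁻¹·δb where δb = 1/764·3.7417·d; ‖Δx‖ = 0.0033
dividing the unrounded norms, ‖Δx‖/‖x‖ = 0.0022
so the bound overstates the realised error by a factor of ≈ 5.2837 (computed from the unrounded values)


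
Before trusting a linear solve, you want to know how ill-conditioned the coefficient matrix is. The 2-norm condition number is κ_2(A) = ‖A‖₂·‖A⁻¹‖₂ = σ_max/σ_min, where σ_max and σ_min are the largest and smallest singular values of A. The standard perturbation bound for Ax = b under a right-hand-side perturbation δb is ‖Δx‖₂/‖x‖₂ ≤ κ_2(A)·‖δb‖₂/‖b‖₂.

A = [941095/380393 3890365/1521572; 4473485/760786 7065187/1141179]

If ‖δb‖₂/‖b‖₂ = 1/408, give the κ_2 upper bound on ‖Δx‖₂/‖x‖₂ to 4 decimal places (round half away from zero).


AᵀA = [139376965925/3424824484 439027368535/10274473452; 439027368535/10274473452 5531859976441/123293681424]; tr = 12543912901/146603664, det = 46854025/586414656
char-poly roots: 1369/16 and 34225/36650916
κ_2(A) = √(λ_max/λ_min) = √((1369/16) / (34225/36650916)) = 302.7000
κ_2(A)·‖δb‖/‖b‖ = 0.7419

0.7419


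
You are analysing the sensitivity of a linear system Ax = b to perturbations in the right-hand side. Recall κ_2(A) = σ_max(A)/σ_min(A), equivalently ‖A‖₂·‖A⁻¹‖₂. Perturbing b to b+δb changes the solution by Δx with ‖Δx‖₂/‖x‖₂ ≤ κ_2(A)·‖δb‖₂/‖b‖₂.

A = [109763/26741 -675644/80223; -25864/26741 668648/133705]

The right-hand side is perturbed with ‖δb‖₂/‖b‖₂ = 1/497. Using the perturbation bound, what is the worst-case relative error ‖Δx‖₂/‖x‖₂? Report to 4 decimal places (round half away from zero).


form AᵀA = [3384845/190333 -112506068/2854995; -112506068/2854995 4108645648/42824925] with trace 374633521/3294225 and determinant 504990784/3294225
λ_max, λ_min = (374633521/3294225 ± √133696061995167841/10851918350625)/2 = 2809/25, 179776/131769
κ_2(A) = √(λ_max/λ_min) = √((2809/25) / (179776/131769)) = 9.0750
bound on ‖Δx‖/‖x‖: κ·ε = 9.0750·1/497 = 0.0183

0.0183


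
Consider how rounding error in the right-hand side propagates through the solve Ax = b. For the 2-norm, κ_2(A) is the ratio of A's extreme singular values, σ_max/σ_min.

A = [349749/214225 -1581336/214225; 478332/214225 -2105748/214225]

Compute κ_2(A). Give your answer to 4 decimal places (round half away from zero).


365.7500

M = AᵀA = [14045034609/1835694025 -12482538696/367138805; -12482538696/367138805 277391927376/1835694025]. tr(M)=34674237/218405, det(M)=5143824/27300625
eigenvalues of AᵀA: λ = (tr ± √(tr²−4·det))/2 = 3969/25, 1296/1092025
σ_max=√(3969/25)=(63/5), σ_min=√(1296/1092025)=(36/1045) → κ = 365.7500


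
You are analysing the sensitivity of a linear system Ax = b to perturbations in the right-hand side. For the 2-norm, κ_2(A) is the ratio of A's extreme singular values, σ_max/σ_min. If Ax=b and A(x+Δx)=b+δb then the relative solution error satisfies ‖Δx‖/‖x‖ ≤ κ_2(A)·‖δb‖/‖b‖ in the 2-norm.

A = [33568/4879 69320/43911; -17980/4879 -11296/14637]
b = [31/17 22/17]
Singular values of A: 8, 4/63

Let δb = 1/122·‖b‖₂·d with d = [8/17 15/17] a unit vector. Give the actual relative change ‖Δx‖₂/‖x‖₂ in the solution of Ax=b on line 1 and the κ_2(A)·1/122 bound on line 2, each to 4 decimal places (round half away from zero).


0.0092
1.0328

from the listed singular values, σ₁ = 8, σ_n = 4/63
κ_2(A) = 8 / (4/63) = 126.0000
worst-case relative error ≤ 126.0000 × 1/122 = 1.0328
solve Ax = b  →  x = [-6.7927 30.7591]
2-norm of b is 2.2361; of x, 31.5002
re-solving with b+δb shifts x by Δx of norm 0.2887
realised ‖Δx‖/‖x‖ = 0.0092
realised/bound (from unrounded values) ≈ 0.0089


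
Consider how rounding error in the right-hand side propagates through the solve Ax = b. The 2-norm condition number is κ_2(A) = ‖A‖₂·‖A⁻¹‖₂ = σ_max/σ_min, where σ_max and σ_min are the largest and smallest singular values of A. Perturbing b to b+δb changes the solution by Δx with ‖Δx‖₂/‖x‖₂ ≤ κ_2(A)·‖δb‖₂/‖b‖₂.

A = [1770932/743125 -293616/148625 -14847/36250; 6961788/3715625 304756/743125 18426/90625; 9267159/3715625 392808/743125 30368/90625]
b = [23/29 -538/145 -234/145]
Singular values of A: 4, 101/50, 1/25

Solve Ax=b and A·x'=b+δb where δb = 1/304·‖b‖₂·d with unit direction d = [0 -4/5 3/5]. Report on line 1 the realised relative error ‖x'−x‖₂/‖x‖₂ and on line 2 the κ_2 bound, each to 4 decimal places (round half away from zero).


from the listed singular values, σ₁ = 4, σ_n = 1/25
κ = σ_max/σ_min = 4/(1/25) = 100.0000
bound on ‖Δx‖/‖x‖: κ·ε = 100.0000·1/304 = 0.3289
solve Ax = b  →  x = [-3.8739 -14.9397 47.5842]
‖b‖ = 4.1231, ‖x‖ = 50.0246
Δx = A⁻¹·δb where δb = 1/304·4.1231·d; ‖Δx‖ = 0.3391
dividing the unrounded norms, ‖Δx‖/‖x‖ = 0.0068
so the bound overstates the realised error by a factor of ≈ 48.5309 (computed from the unrounded values)

0.0068
0.3289


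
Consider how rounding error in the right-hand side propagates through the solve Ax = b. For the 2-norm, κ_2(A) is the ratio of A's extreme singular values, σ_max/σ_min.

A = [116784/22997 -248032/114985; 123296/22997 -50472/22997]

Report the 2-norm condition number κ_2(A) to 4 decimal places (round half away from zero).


form AᵀA = [34292992/628849 -71440128/3144245; -71440128/3144245 148876864/15721225] with trace 5953856/93025 and determinant 16384/93025
char-poly roots: 64 and 256/93025
so κ_2 = √(64 / (256/93025)) = 152.5000

152.5000


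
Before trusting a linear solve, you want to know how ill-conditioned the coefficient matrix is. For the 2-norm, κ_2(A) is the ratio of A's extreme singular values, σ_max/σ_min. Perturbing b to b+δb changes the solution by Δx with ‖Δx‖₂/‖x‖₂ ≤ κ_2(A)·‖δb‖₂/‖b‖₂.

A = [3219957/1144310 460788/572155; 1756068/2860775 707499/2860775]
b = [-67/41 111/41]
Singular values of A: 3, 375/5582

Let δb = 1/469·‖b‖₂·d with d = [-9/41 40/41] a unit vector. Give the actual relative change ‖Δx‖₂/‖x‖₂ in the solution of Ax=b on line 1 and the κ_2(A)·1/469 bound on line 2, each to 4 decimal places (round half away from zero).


0.0022
0.0952

from the listed singular values, σ₁ = 3, σ_n = 375/5582
κ_2(A) = 3 / (375/5582) = 44.6560
bound on ‖Δx‖/‖x‖: κ·ε = 44.6560·1/469 = 0.0952
solve Ax = b  →  x = [-12.8237 42.7764]
‖b‖₂ = 3.1623 and ‖x‖₂ = 44.6572
Δx = A⁻¹·δb where δb = 1/469·3.1623·d; ‖Δx‖ = 0.1004
dividing the unrounded norms, ‖Δx‖/‖x‖ = 0.0022
realised/bound (from unrounded values) ≈ 0.0236


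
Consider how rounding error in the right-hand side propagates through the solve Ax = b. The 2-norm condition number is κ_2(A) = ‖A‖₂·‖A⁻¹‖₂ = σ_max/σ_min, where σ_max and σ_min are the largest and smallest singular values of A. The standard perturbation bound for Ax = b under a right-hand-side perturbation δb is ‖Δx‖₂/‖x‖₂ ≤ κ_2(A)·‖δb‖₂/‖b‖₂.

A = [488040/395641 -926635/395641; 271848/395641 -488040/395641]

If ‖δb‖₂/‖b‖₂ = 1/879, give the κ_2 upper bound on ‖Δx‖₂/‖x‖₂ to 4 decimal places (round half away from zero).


0.1168

form AᵀA = [1079876736/541632529 -2023901880/541632529; -2023901880/541632529 3795278425/541632529] with trace 16869049/1874161 and determinant 14400/1874161
λ_max, λ_min = (16869049/1874161 ± √284456862490801/3512479453921)/2 = 9, 1600/1874161
κ_2(A) = √(λ_max/λ_min) = √(9 / (1600/1874161)) = 102.6750
perturbation bound = 102.6750·1/879 = 0.1168


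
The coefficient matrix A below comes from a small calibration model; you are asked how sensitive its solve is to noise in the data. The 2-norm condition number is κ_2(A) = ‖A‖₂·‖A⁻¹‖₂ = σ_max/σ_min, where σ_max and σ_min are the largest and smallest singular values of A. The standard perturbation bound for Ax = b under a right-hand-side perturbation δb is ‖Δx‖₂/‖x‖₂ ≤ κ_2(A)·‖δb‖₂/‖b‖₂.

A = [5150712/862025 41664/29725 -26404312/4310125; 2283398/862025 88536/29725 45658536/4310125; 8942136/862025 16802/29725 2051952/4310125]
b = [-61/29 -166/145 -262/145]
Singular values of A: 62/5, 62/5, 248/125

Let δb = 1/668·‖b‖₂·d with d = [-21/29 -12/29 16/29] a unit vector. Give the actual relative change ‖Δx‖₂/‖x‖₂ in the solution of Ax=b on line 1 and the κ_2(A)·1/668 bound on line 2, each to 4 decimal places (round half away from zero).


0.0041
0.0094

from the listed singular values, σ₁ = 62/5, σ_n = 248/125
κ_2(A) = (62/5) / (248/125) = 6.2500
perturbation bound = 6.2500·1/668 = 0.0094
solve Ax = b  →  x = [-0.1490 -0.5271 0.0774]
2-norm of b is 3.0000; of x, 0.5532
δb = ε·‖b‖·d = [-0.0033 -0.0019 0.0025]; solving A·Δx = δb gives ‖Δx‖ = 0.0023
realised ‖Δx‖/‖x‖ = 0.0041
so the bound overstates the realised error by a factor of ≈ 2.2867 (computed from the unrounded values)


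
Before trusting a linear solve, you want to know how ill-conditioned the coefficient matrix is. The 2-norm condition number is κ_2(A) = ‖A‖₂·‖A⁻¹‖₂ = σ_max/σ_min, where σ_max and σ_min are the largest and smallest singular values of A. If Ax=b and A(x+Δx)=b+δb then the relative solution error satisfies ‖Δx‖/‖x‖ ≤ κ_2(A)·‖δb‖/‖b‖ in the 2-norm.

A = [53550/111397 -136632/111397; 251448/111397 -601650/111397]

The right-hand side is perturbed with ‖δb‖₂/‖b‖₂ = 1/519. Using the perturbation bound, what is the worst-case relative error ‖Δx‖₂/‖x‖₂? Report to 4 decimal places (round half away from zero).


0.4027

M = AᵀA = [3024468/567853 -7257600/567853; -7257600/567853 17418708/567853]. tr(M)=1572552/43681, det(M)=1296/43681
λ_max, λ_min = (1572552/43681 ± √2472693350400/1908029761)/2 = 36, 36/43681
σ_max=√36=6, σ_min=√(36/43681)=(6/209) → κ = 209.0000
κ_2(A)·‖δb‖/‖b‖ = 0.4027


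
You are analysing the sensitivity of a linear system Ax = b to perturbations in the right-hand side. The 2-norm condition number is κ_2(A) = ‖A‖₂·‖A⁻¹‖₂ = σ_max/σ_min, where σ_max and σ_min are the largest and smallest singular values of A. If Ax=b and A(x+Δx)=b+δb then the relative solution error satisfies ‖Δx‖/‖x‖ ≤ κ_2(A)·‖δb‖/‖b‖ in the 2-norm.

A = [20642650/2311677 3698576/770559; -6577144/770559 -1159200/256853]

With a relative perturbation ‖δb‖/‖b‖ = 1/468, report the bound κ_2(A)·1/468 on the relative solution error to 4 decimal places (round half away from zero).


AᵀA = [969617607364/6354162369 172373885600/2118054123; 172373885600/2118054123 30645857536/706018041]; tr = 4309447492/21986721, det = 9834496/21986721
λ_max, λ_min = (4309447492/21986721 ± √18570472773026179600/483415900331841)/2 = 196, 50176/21986721
κ_2(A) = √(λ_max/λ_min) = √(196 / (50176/21986721)) = 293.0625
bound on ‖Δx‖/‖x‖: κ·ε = 293.0625·1/468 = 0.6262

0.6262


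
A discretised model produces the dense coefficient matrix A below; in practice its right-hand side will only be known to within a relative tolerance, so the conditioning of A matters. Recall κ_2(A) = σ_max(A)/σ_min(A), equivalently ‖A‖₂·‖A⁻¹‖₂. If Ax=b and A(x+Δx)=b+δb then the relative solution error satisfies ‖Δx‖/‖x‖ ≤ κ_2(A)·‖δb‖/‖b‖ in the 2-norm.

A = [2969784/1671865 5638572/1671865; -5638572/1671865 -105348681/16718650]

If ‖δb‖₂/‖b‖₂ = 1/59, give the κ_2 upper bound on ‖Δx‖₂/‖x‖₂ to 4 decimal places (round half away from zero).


M = AᵀA = [28105959312/1934347805 1317421335654/48358695125; 1317421335654/48358695125 49403785496049/967173902500]. tr(M)=219573581841/3346622500, det(M)=688747536/20916390625
char-poly roots: 6561/100 and 419904/836655625
σ_max=√(6561/100)=(81/10), σ_min=√(419904/836655625)=(648/28925) → κ = 361.5625
worst-case relative error ≤ 361.5625 × 1/59 = 6.1282

6.1282


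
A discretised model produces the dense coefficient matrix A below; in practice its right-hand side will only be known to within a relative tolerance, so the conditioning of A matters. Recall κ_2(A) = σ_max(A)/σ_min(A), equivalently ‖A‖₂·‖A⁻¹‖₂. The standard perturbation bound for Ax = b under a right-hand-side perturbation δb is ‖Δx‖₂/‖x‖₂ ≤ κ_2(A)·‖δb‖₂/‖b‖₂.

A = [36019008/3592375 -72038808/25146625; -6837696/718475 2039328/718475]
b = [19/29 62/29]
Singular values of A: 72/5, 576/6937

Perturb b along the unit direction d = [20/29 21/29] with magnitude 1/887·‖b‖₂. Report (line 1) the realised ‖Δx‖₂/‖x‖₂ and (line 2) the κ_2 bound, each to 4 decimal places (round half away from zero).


0.0013
0.1955

from the listed singular values, σ₁ = 72/5, σ_n = 576/6937
κ = σ_max/σ_min = (72/5)/(576/6937) = 173.4250
perturbation bound = 173.4250·1/887 = 0.1955
solve Ax = b  →  x = [6.6776 23.1428]
2-norm of b is 2.2361; of x, 24.0869
re-solving with b+δb shifts x by Δx of norm 0.0304
dividing the unrounded norms, ‖Δx‖/‖x‖ = 0.0013
so the bound overstates the realised error by a factor of ≈ 155.1167 (computed from the unrounded values)


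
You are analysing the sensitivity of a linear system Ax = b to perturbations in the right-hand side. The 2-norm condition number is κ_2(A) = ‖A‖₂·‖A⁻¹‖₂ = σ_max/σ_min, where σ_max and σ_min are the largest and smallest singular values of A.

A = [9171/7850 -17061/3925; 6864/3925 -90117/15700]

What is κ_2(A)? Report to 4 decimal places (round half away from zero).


form AᵀA = [10902609/2464900 -18629919/1232450; -18629919/1232450 511132689/9859600] with trace 22189725/394384 and determinant 1265625/1577536
λ_max, λ_min = (22189725/394384 ± √491884753325625/155538739456)/2 = 225/4, 5625/394384
κ_2(A) = √(λ_max/λ_min) = √((225/4) / (5625/394384)) = 62.8000

62.8000


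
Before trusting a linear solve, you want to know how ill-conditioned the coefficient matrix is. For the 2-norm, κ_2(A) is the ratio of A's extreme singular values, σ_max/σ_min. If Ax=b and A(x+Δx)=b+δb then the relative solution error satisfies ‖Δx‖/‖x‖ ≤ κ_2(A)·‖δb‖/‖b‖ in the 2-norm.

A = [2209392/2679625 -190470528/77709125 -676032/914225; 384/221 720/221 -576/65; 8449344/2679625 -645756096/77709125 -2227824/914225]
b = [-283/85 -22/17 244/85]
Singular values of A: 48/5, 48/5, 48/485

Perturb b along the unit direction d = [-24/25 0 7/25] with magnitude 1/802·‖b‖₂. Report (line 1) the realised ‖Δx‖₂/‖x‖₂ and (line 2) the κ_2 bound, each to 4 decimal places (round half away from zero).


0.0014
0.1209

σ_max = 48/5, σ_min = 48/485
κ = σ_max/σ_min = (48/5)/(48/485) = 97.0000
κ_2(A)·‖δb‖/‖b‖ = 0.1209
solve Ax = b  →  x = [37.3478 10.5034 11.3307]
‖b‖ = 4.5826, ‖x‖ = 40.4173
with δb = [-0.0055 0.0000 0.0016], A·Δx = δb → ‖Δx‖ = 0.0577
dividing the unrounded norms, ‖Δx‖/‖x‖ = 0.0014
realised/bound (from unrounded values) ≈ 0.0118


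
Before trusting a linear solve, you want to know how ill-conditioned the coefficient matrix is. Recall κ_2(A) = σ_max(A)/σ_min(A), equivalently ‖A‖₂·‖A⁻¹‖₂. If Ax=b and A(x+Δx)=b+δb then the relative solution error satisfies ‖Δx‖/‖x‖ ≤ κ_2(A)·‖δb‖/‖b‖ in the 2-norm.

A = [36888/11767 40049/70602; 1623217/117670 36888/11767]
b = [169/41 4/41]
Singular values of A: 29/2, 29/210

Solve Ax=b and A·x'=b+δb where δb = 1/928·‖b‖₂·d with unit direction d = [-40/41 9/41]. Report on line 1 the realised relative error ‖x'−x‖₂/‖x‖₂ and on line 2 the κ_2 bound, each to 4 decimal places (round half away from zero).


0.0011
0.1131

from the listed singular values, σ₁ = 29/2, σ_n = 29/210
condition number: (29/2) ÷ (29/210) = 105.0000
bound on ‖Δx‖/‖x‖: κ·ε = 105.0000·1/928 = 0.1131
solve Ax = b  →  x = [6.4256 -28.2439]
‖b‖ = 4.1231, ‖x‖ = 28.9656
re-solving with b+δb shifts x by Δx of norm 0.0322
relative error = 0.0011
so the bound overstates the realised error by a factor of ≈ 101.8653 (computed from the unrounded values)


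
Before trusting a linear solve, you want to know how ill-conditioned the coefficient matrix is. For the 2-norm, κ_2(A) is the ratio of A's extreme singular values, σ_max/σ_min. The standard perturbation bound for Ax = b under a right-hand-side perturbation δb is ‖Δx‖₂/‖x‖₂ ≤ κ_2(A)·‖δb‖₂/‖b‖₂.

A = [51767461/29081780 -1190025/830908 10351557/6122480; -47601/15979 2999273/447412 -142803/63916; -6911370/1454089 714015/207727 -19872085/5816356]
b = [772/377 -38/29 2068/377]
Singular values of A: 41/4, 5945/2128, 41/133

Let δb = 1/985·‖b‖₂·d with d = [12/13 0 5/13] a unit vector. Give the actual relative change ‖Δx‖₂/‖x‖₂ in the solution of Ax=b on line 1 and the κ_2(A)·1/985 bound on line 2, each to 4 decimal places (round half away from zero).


largest singular value 41/4, smallest 41/133
κ = σ_max/σ_min = (41/4)/(41/133) = 33.2500
bound on ‖Δx‖/‖x‖: κ·ε = 33.2500·1/985 = 0.0338
solve Ax = b  →  x = [-8.7225 -0.8461 9.6777]
‖b‖₂ = 6.0000 and ‖x‖₂ = 13.0558
with δb = [0.0056 0.0000 0.0023], A·Δx = δb → ‖Δx‖ = 0.0198
relative error = 0.0015
so the bound overstates the realised error by a factor of ≈ 22.3037 (computed from the unrounded values)

0.0015
0.0338


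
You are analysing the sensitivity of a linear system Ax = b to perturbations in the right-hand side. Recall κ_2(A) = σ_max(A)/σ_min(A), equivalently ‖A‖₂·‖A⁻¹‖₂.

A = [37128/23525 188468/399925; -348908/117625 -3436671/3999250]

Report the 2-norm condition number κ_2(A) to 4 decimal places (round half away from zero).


294.0625

form AᵀA = [156199002064/13835640625 45557470602/13835640625; 45557470602/13835640625 53158222369/55342562500] with trace 1084726769/88548100 and determinant 38416/22137025
λ_max, λ_min = (1084726769/88548100 ± √1176577736764225761/7840766013610000)/2 = 49/4, 3136/22137025
κ_2(A) = √(λ_max/λ_min) = √((49/4) / (3136/22137025)) = 294.0625


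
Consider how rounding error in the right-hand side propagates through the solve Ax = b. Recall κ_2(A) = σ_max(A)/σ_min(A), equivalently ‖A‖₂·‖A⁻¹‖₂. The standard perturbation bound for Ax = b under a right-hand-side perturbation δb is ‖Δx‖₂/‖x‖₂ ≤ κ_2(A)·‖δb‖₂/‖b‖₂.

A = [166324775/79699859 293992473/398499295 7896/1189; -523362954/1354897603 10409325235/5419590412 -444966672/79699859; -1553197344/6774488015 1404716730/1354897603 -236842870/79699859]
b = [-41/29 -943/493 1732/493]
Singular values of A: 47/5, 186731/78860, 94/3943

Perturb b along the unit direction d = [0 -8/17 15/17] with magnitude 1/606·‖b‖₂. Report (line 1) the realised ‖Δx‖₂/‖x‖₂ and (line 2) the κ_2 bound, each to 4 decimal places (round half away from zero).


0.0018
0.6507

largest singular value 47/5, smallest 94/3943
condition number: (47/5) ÷ (94/3943) = 394.3000
worst-case relative error ≤ 394.3000 × 1/606 = 0.6507
solve Ax = b  →  x = [-144.6560 76.6712 36.7276]
‖b‖₂ = 4.2426 and ‖x‖₂ = 167.7878
δb = ε·‖b‖·d = [0.0000 -0.0033 0.0062]; solving A·Δx = δb gives ‖Δx‖ = 0.2937
realised ‖Δx‖/‖x‖ = 0.0018
so the bound overstates the realised error by a factor of ≈ 371.7509 (computed from the unrounded values)


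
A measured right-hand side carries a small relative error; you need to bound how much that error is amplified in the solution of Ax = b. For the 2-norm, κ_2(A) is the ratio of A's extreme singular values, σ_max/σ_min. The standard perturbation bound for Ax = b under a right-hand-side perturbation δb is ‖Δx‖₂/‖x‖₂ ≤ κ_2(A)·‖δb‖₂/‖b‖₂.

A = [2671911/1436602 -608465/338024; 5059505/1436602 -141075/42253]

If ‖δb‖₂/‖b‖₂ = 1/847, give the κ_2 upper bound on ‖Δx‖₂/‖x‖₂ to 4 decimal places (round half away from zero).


0.2752

M = AᵀA = [56639618057/3570632018 -431524804095/28565056144; -431524804095/28565056144 1643967616225/114260224576]. tr(M)=4109911289/135862336, det(M)=9150625/543449344
λ_max, λ_min = (4109911289/135862336 ± √16890127578161281521/18458574343376896)/2 = 121/4, 75625/135862336
so κ_2 = √((121/4) / (75625/135862336)) = 233.1200
bound on ‖Δx‖/‖x‖: κ·ε = 233.1200·1/847 = 0.2752


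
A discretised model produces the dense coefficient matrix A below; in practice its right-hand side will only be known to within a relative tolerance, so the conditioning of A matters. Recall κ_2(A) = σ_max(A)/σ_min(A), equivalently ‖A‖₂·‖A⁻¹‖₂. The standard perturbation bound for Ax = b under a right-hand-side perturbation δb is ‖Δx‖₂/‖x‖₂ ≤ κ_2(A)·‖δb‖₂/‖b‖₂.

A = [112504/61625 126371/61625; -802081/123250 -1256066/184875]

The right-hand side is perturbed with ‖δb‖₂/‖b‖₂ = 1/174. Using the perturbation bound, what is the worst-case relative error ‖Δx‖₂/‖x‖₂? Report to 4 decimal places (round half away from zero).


AᵀA = [1110340049/24304900 174843221/3645735; 174843221/3645735 2754285541/54686025]; tr = 4996481/52020, det = 5764801/6502500
solving λ² − 4996481/52020·λ + 5764801/6502500 = 0 gives λ = 2401/25, 2401/260100
so κ_2 = √((2401/25) / (2401/260100)) = 102.0000
bound on ‖Δx‖/‖x‖: κ·ε = 102.0000·1/174 = 0.5862

0.5862


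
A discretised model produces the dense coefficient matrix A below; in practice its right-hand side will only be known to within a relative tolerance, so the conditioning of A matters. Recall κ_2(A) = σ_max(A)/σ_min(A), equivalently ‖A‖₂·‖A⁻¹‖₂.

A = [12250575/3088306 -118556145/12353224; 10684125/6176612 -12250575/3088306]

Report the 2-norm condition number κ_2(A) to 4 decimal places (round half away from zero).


146.1920

form AᵀA = [4227555493125/225742815376 -10142924824125/225742815376; -10142924824125/225742815376 97377425577225/902971261504] with trace 676258269525/5343025216 and determinant 64072265625/85488403456
λ_max, λ_min = (676258269525/5343025216 ± √457239662168227387475625/28547918458811846656)/2 = 2025/16, 31640625/5343025216
κ_2(A) = √(λ_max/λ_min) = √((2025/16) / (31640625/5343025216)) = 146.1920


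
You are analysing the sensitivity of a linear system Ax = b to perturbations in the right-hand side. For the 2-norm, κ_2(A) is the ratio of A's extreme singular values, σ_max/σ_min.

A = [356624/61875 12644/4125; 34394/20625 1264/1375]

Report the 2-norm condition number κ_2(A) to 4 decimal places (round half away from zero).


247.5000

AᵀA = [220523524/6125625 7840672/408375; 7840672/408375 11152/1089]; tr = 283253524/6125625, det = 5345344/153140625
solving λ² − 283253524/6125625·λ + 5345344/153140625 = 0 gives λ = 1156/25, 4624/6125625
so κ_2 = √((1156/25) / (4624/6125625)) = 247.5000


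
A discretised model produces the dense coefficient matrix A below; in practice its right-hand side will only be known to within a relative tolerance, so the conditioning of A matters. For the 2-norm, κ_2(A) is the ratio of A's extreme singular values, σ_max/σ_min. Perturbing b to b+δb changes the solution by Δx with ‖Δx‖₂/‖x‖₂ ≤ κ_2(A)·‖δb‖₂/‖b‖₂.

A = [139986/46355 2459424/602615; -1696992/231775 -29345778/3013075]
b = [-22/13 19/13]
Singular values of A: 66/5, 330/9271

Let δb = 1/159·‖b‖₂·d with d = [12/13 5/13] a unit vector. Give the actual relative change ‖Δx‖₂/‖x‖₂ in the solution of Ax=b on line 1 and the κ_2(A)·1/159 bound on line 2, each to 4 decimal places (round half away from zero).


0.0141
2.3323

σ_max = 66/5, σ_min = 330/9271
κ = σ_max/σ_min = (66/5)/(330/9271) = 370.8400
κ_2(A)·‖δb‖/‖b‖ = 2.3323
solve Ax = b  →  x = [22.3842 -16.9776]
‖b‖ = 2.2361, ‖x‖ = 28.0943
δb = ε·‖b‖·d = [0.0130 0.0054]; solving A·Δx = δb gives ‖Δx‖ = 0.3951
relative error = 0.0141
tightness: 0.0141 against a bound of 2.3323 (unrounded ratio ≈ 0.0060)


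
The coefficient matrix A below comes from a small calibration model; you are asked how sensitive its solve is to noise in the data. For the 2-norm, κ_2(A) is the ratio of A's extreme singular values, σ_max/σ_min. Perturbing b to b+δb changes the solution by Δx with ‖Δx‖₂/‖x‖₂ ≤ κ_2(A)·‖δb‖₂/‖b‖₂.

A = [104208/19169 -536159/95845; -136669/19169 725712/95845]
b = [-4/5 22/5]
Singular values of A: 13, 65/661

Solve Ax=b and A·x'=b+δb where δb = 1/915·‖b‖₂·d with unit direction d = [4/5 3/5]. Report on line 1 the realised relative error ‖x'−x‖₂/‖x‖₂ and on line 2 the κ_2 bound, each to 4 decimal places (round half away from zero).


0.0024
0.1445

from the listed singular values, σ₁ = 13, σ_n = 65/661
κ_2(A) = 13 / (65/661) = 132.2000
perturbation bound = 132.2000·1/915 = 0.1445
solve Ax = b  →  x = [14.5156 14.2493]
‖b‖ = 4.4721, ‖x‖ = 20.3408
re-solving with b+δb shifts x by Δx of norm 0.0497
relative error = 0.0024
realised/bound (from unrounded values) ≈ 0.0169


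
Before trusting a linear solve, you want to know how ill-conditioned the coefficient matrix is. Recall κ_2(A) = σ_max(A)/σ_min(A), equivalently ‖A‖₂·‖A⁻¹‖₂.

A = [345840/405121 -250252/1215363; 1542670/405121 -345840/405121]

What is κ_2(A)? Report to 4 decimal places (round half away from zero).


form AᵀA = [1486874500/97634161 -334542560/97634161; -334542560/97634161 677616784/878707449] with trace 8363764/522729 and determinant 1600/522729
solving λ² − 8363764/522729·λ + 1600/522729 = 0 gives λ = 16, 100/522729
κ = σ_max/σ_min = 4/(10/723) = 289.2000

289.2000


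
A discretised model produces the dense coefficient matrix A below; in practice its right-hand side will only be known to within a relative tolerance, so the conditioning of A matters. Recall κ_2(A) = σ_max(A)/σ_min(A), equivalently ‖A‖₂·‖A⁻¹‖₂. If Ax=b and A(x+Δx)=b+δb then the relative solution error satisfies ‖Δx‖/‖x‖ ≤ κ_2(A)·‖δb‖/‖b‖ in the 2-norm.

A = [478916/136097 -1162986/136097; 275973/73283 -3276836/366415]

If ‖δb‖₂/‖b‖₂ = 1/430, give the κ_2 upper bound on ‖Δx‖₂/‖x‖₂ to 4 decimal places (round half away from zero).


0.5877

form AᵀA = [28668123145/1079188201 -343981062972/5395941005; -343981062972/5395941005 4127848619764/26979705025] with trace 28665986381/159643225 and determinant 80604484/159643225
solving λ² − 28665986381/159643225·λ + 80604484/159643225 = 0 gives λ = 4489/25, 17956/6385729
κ_2(A) = √(λ_max/λ_min) = √((4489/25) / (17956/6385729)) = 252.7000
κ_2(A)·‖δb‖/‖b‖ = 0.5877


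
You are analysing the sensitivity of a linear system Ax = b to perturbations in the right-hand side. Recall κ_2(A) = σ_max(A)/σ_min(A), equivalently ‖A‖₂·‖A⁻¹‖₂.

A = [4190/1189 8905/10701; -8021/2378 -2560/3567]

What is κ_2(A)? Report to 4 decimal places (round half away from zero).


form AᵀA = [160001/6724 80990/15129; 80990/15129 164425/136161] with trace 8101/324 and determinant 25/324
solving λ² − 8101/324·λ + 25/324 = 0 gives λ = 25, 1/324
so κ_2 = √(25 / (1/324)) = 90.0000

90.0000


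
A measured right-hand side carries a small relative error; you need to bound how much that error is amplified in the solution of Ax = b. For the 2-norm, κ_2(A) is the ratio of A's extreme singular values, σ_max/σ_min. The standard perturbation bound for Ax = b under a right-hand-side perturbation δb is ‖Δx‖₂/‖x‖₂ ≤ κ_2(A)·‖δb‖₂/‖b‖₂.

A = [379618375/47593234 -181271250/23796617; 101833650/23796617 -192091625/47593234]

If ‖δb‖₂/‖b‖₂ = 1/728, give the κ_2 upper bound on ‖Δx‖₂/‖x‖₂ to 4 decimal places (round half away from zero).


form AᵀA = [642181590750625/7837771358404 -152898423300000/1959442839601; -152898423300000/1959442839601 582478396890625/7837771358404] with trace 728097495625/4659792722 and determinant 6103515625/37278341776
eigenvalues of AᵀA: λ = (tr ± √(tr²−4·det))/2 = 625/4, 9765625/9319585444
κ = σ_max/σ_min = (25/2)/(3125/96538) = 386.1520
perturbation bound = 386.1520·1/728 = 0.5304

0.5304
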